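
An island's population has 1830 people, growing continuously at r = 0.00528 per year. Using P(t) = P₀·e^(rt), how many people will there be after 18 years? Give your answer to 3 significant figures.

P(18) = 1830 · e^(0.00528·18) = 1830 · e^(0.09504)
= 1830 · 1.0997 ≈ 2012.46

≈ 2,010 people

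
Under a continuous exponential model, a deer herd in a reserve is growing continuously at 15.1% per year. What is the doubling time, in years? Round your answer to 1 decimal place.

doubling time = ln(2) / |r| = 0.69315 / 0.151

doubling time ≈ 4.6 years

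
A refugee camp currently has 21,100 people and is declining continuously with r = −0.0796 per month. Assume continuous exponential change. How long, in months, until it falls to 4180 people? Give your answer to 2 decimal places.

t ≈ 20.34 months

4180 = 21100 · e^(-0.0796·t)
t = ln(4180/21100) / -0.0796 = ln(0.1981) / -0.0796 = -1.61896 / -0.0796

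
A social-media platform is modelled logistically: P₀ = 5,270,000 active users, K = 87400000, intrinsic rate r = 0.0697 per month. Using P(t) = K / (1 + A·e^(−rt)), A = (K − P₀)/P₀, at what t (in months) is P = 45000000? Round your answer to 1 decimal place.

A = (87400000 − 5270000)/5270000 = 15.58444
45000000 = 87400000/(1 + 15.58444·e^(−0.0697t)) → 1 + 15.58444·e^(−0.0697t) = 1.94222
e^(−0.0697t) = 0.060459 → t = ln(16.54009)/0.0697 = 2.80579/0.0697

t ≈ 40.3 months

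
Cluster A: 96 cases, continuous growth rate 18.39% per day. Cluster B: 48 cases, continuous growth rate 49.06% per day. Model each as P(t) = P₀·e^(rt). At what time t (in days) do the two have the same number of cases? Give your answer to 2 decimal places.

t ≈ 2.26 days

96·e^(0.1839t) = 48·e^(0.4906t)
96/48 = e^((0.4906 − 0.1839)t) → ln(2) = 0.3067·t
t = 0.69315 / 0.3067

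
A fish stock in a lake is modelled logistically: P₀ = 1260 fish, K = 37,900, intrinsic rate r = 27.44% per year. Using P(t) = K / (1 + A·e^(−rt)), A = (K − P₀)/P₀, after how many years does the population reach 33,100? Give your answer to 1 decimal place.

t ≈ 19.3 years

A = (37900 − 1260)/1260 = 29.07937
33100 = 37900/(1 + 29.07937·e^(−0.2744t)) → 1 + 29.07937·e^(−0.2744t) = 1.14502
e^(−0.2744t) = 0.004987 → t = ln(200.52646)/0.2744 = 5.30095/0.2744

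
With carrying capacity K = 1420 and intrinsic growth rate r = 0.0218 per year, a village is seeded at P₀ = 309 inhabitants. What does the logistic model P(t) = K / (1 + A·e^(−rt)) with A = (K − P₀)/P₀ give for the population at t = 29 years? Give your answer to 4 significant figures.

≈ 487.9 inhabitants

A = (1420 − 309)/309 = 3.59547
P(29) = 1420 / (1 + 3.59547·e^(−0.0218·29)) = 1420 / (1 + 3.59547·0.531421)
= 1420 / 2.91071 ≈ 487.85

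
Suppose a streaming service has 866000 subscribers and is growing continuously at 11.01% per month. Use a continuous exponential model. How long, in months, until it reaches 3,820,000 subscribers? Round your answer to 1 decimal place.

t ≈ 13.5 months

3820000 = 866000 · e^(0.1101·t)
t = ln(3820000/866000) / 0.1101 = ln(4.41109) / 0.1101 = 1.48412 / 0.1101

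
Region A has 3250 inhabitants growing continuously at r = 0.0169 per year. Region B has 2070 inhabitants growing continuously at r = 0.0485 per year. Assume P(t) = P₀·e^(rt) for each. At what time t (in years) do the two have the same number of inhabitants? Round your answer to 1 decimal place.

3250·e^(0.0169t) = 2070·e^(0.0485t)
3250/2070 = e^((0.0485 − 0.0169)t) → ln(1.57005) = 0.0316·t
t = 0.45111 / 0.0316

t ≈ 14.3 years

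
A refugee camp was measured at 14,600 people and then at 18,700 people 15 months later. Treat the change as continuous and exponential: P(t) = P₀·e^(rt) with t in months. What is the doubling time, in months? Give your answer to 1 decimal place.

r = ln(18700/14600) / 15 = ln(1.28082) / 15 ≈ 0.0165 per month
doubling time = ln 2 / |r| = 0.69315 / 0.0165

doubling time ≈ 42.0 months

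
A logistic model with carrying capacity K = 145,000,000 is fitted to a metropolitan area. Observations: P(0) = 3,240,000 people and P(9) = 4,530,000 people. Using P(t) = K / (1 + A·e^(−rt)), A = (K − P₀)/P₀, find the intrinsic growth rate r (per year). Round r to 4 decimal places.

A = (145000000 − 3240000)/3240000 = 43.75309
4530000 = 145000000/(1 + 43.75309·e^(−r·9)) → e^(−9r) = (32.00883 − 1)/43.75309 = 0.708723
r = −ln(0.708723)/9 = 0.34429/9

r ≈ 0.0383 per year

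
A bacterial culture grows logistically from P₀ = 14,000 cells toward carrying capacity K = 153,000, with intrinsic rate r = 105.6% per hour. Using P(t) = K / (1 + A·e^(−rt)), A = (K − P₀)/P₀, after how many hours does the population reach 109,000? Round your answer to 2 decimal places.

t ≈ 3.03 hours

A = (153000 − 14000)/14000 = 9.92857
109000 = 153000/(1 + 9.92857·e^(−1.056t)) → 1 + 9.92857·e^(−1.056t) = 1.40367
e^(−1.056t) = 0.040657 → t = ln(24.59578)/1.056 = 3.20257/1.056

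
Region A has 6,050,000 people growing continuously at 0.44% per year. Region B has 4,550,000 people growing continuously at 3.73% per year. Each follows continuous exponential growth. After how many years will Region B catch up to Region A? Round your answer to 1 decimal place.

6050000·e^(0.0044t) = 4550000·e^(0.0373t)
6050000/4550000 = e^((0.0373 − 0.0044)t) → ln(1.32967) = 0.0329·t
t = 0.28493 / 0.0329

t ≈ 8.7 years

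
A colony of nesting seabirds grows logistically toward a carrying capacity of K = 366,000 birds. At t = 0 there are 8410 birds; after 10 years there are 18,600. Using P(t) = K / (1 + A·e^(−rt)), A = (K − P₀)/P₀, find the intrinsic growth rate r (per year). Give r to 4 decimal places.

A = (366000 − 8410)/8410 = 42.51962
18600 = 366000/(1 + 42.51962·e^(−r·10)) → e^(−10r) = (19.67742 − 1)/42.51962 = 0.439266
r = −ln(0.439266)/10 = 0.82265/10

r ≈ 0.0823 per year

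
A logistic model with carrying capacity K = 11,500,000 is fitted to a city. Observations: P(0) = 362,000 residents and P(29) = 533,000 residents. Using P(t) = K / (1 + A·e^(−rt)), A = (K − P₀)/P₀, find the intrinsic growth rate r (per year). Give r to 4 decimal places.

r ≈ 0.0139 per year

A = (11500000 − 362000)/362000 = 30.76796
533000 = 11500000/(1 + 30.76796·e^(−r·29)) → e^(−29r) = (21.57598 − 1)/30.76796 = 0.668747
r = −ln(0.668747)/29 = 0.40235/29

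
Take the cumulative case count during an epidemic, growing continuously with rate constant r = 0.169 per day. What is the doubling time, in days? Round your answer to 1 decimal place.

doubling time ≈ 4.1 days

doubling time = ln(2) / |r| = 0.69315 / 0.169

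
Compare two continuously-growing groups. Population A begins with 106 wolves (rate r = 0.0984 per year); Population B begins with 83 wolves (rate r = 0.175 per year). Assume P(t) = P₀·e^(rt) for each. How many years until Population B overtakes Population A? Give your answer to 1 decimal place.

106·e^(0.0984t) = 83·e^(0.175t)
106/83 = e^((0.175 − 0.0984)t) → ln(1.27711) = 0.0766·t
t = 0.2446 / 0.0766

t ≈ 3.2 years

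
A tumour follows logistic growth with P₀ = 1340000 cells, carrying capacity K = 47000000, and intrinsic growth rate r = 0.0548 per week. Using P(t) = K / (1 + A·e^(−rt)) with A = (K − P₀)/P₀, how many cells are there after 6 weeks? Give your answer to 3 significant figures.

≈ 1,840,000 cells

A = (47000000 − 1340000)/1340000 = 34.07463
P(6) = 47000000 / (1 + 34.07463·e^(−0.0548·6)) = 47000000 / (1 + 34.07463·0.719787)
= 47000000 / 25.52647 ≈ 1841225.84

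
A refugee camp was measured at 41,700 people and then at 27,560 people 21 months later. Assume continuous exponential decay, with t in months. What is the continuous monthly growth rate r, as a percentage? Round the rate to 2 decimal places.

27560 = 41700 · e^(r·21)
e^(21r) = 27560/41700 = 0.66091
r = ln(0.66091) / 21 = -0.41414 / 21

r ≈ -1.97% per month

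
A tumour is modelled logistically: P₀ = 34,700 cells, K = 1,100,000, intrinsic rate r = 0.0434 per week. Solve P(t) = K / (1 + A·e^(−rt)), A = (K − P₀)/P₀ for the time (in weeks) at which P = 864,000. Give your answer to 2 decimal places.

t ≈ 108.80 weeks

A = (1100000 − 34700)/34700 = 30.70029
864000 = 1100000/(1 + 30.70029·e^(−0.0434t)) → 1 + 30.70029·e^(−0.0434t) = 1.27315
e^(−0.0434t) = 0.008897 → t = ln(112.39428)/0.0434 = 4.72201/0.0434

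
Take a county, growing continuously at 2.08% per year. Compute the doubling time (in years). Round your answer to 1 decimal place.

doubling time = ln(2) / |r| = 0.69315 / 0.0208

doubling time ≈ 33.3 years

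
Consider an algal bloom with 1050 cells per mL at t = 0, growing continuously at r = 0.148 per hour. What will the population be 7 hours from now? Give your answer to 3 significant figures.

P(7) = 1050 · e^(0.148·7) = 1050 · e^(1.036)
= 1050 · 2.81792 ≈ 2958.82

≈ 2,960 cells per mL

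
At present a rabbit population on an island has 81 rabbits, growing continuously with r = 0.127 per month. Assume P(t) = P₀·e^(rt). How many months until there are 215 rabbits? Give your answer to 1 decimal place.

t ≈ 7.7 months

215 = 81 · e^(0.127·t)
t = ln(215/81) / 0.127 = ln(2.65432) / 0.127 = 0.97619 / 0.127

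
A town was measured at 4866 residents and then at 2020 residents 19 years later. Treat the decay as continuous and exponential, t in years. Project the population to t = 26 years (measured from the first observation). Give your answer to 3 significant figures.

≈ 1,460 residents

r = ln(2020/4866) / 19 ≈ -0.046272 per year
P(26) = 4866 · e^(-0.046272·26) = 4866 · 0.30027 ≈ 1461.1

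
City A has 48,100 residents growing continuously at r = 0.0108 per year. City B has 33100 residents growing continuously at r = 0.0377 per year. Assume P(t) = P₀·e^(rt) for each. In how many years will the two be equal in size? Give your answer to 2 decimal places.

t ≈ 13.89 years

48100·e^(0.0108t) = 33100·e^(0.0377t)
48100/33100 = e^((0.0377 − 0.0108)t) → ln(1.45317) = 0.0269·t
t = 0.37375 / 0.0269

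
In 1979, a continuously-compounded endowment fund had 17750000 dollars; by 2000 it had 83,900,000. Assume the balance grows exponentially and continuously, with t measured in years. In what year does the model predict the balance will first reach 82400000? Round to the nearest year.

r = ln(83900000/17750000) / 21 = 1.55324/21 ≈ 0.073964 per year
t = ln(82400000/17750000) / r = 1.5352/0.073964 ≈ 20.76 years after 1979

year 2000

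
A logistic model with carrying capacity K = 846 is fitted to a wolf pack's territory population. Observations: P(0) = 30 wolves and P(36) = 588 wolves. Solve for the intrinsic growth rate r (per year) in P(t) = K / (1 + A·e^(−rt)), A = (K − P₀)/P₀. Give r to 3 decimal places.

r ≈ 0.115 per year

A = (846 − 30)/30 = 27.2
588 = 846/(1 + 27.2·e^(−r·36)) → e^(−36r) = (1.43878 − 1)/27.2 = 0.016131
r = −ln(0.016131)/36 = 4.12698/36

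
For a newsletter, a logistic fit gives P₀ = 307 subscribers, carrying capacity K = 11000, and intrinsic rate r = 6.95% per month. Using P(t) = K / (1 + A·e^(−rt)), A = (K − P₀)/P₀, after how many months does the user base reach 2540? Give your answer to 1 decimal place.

A = (11000 − 307)/307 = 34.83062
2540 = 11000/(1 + 34.83062·e^(−0.0695t)) → 1 + 34.83062·e^(−0.0695t) = 4.33071
e^(−0.0695t) = 0.095626 → t = ln(10.45742)/0.0695 = 2.34731/0.0695

t ≈ 33.8 months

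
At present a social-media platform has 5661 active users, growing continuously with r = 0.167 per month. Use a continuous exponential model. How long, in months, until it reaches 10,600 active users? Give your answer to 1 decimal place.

t ≈ 3.8 months

10600 = 5661 · e^(0.167·t)
t = ln(10600/5661) / 0.167 = ln(1.87246) / 0.167 = 0.62725 / 0.167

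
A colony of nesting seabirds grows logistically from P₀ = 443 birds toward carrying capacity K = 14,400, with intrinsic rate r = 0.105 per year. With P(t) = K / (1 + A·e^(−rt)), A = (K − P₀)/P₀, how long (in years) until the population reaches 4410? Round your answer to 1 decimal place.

A = (14400 − 443)/443 = 31.50564
4410 = 14400/(1 + 31.50564·e^(−0.105t)) → 1 + 31.50564·e^(−0.105t) = 3.26531
e^(−0.105t) = 0.071902 → t = ln(13.9079)/0.105 = 2.63246/0.105

t ≈ 25.1 years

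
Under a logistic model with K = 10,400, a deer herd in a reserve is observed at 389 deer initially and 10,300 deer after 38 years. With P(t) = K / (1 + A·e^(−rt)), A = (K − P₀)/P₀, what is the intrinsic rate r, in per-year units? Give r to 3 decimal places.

A = (10400 − 389)/389 = 25.73522
10300 = 10400/(1 + 25.73522·e^(−r·38)) → e^(−38r) = (1.00971 − 1)/25.73522 = 0.000377
r = −ln(0.000377)/38 = 7.88259/38

r ≈ 0.207 per year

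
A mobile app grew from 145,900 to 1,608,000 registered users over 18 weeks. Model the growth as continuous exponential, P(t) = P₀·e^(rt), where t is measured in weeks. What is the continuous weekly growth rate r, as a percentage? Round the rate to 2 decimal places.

r ≈ 13.33% per week

1608000 = 145900 · e^(r·18)
e^(18r) = 1608000/145900 = 11.02125
r = ln(11.02125) / 18 = 2.39982 / 18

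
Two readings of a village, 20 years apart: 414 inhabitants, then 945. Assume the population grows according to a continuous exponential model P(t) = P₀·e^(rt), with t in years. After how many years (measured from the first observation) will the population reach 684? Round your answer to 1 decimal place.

t ≈ 12.2 years

r = ln(945/414) / 20 ≈ 0.041266 per year
t = ln(684/414) / r = 0.50209 / 0.041266 ≈ 12.167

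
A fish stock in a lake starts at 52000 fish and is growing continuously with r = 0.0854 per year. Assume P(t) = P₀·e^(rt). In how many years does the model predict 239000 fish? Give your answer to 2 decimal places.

239000 = 52000 · e^(0.0854·t)
t = ln(239000/52000) / 0.0854 = ln(4.59615) / 0.0854 = 1.52522 / 0.0854

t ≈ 17.86 years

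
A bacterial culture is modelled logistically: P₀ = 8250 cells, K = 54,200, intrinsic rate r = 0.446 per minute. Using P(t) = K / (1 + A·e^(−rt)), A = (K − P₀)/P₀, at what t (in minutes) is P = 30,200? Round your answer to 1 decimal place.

A = (54200 − 8250)/8250 = 5.5697
30200 = 54200/(1 + 5.5697·e^(−0.446t)) → 1 + 5.5697·e^(−0.446t) = 1.7947
e^(−0.446t) = 0.142683 → t = ln(7.00854)/0.446 = 1.94713/0.446

t ≈ 4.4 minutes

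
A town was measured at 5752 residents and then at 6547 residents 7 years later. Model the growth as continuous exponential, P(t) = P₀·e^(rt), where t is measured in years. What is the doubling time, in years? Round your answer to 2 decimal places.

doubling time ≈ 37.48 years

r = ln(6547/5752) / 7 = ln(1.13821) / 7 ≈ 0.018494 per year
doubling time = ln 2 / |r| = 0.69315 / 0.018494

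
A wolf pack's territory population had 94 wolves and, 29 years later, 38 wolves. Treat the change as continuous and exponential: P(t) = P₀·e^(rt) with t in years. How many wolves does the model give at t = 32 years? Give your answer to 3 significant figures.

r = ln(38/94) / 29 ≈ -0.031231 per year
P(32) = 94 · e^(-0.031231·32) = 94 · 0.3681 ≈ 34.6

≈ 34.6 wolves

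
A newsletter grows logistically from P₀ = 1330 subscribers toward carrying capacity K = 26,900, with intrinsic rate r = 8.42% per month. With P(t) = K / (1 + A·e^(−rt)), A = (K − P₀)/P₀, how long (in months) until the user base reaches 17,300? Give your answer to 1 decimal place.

t ≈ 42.1 months

A = (26900 − 1330)/1330 = 19.22556
17300 = 26900/(1 + 19.22556·e^(−0.0842t)) → 1 + 19.22556·e^(−0.0842t) = 1.55491
e^(−0.0842t) = 0.028863 → t = ln(34.64607)/0.0842 = 3.54518/0.0842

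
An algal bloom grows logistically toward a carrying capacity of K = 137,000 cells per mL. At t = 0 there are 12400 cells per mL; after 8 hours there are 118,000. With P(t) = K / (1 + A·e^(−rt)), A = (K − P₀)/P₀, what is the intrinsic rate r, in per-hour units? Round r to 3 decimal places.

r ≈ 0.517 per hour

A = (137000 − 12400)/12400 = 10.04839
118000 = 137000/(1 + 10.04839·e^(−r·8)) → e^(−8r) = (1.16102 − 1)/10.04839 = 0.016024
r = −ln(0.016024)/8 = 4.13366/8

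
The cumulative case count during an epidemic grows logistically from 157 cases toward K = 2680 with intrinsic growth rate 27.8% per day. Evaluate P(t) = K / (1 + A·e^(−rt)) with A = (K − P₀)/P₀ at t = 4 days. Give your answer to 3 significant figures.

A = (2680 − 157)/157 = 16.07006
P(4) = 2680 / (1 + 16.07006·e^(−0.278·4)) = 2680 / (1 + 16.07006·0.328901)
= 2680 / 6.28545 ≈ 426.38

≈ 426 cases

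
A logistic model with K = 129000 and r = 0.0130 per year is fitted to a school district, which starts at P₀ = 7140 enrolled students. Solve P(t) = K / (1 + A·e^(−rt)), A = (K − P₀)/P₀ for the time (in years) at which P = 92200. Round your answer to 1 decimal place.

t ≈ 288.9 years

A = (129000 − 7140)/7140 = 17.06723
92200 = 129000/(1 + 17.06723·e^(−0.013t)) → 1 + 17.06723·e^(−0.013t) = 1.39913
e^(−0.013t) = 0.023386 → t = ln(42.76082)/0.013 = 3.75562/0.013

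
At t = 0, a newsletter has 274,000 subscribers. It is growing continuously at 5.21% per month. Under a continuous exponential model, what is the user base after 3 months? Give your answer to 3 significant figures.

≈ 320,000 subscribers

P(3) = 274000 · e^(0.0521·3) = 274000 · e^(0.1563)
= 274000 · 1.16918 ≈ 320354.47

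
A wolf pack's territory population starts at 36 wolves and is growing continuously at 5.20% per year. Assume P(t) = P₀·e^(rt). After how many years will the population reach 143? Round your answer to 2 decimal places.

143 = 36 · e^(0.052·t)
t = ln(143/36) / 0.052 = ln(3.97222) / 0.052 = 1.37933 / 0.052

t ≈ 26.53 years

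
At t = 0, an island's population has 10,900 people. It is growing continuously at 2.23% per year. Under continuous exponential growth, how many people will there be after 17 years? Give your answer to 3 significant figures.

P(17) = 10900 · e^(0.0223·17) = 10900 · e^(0.3791)
= 10900 · 1.46097 ≈ 15924.56

≈ 15,900 people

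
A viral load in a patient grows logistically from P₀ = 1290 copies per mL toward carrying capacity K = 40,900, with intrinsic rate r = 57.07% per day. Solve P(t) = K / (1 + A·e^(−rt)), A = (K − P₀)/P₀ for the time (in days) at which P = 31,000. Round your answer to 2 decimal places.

t ≈ 8.00 days

A = (40900 − 1290)/1290 = 30.70543
31000 = 40900/(1 + 30.70543·e^(−0.5707t)) → 1 + 30.70543·e^(−0.5707t) = 1.31935
e^(−0.5707t) = 0.010401 → t = ln(96.1483)/0.5707 = 4.56589/0.5707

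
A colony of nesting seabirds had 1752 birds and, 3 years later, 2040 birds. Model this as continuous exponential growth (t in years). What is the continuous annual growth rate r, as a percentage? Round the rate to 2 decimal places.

r ≈ 5.07% per year

2040 = 1752 · e^(r·3)
e^(3r) = 2040/1752 = 1.16438
r = ln(1.16438) / 3 = 0.15219 / 3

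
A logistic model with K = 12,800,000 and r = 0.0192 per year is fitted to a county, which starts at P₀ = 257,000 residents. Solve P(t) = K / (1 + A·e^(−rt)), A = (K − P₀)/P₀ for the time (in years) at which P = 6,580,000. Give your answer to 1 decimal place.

A = (12800000 − 257000)/257000 = 48.80545
6580000 = 12800000/(1 + 48.80545·e^(−0.0192t)) → 1 + 48.80545·e^(−0.0192t) = 1.94529
e^(−0.0192t) = 0.019369 → t = ln(51.6302)/0.0192 = 3.94411/0.0192

t ≈ 205.4 years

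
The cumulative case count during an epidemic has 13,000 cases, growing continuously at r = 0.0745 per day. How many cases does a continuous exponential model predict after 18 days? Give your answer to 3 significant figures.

P(18) = 13000 · e^(0.0745·18) = 13000 · e^(1.341)
= 13000 · 3.82286 ≈ 49697.24

≈ 49,700 cases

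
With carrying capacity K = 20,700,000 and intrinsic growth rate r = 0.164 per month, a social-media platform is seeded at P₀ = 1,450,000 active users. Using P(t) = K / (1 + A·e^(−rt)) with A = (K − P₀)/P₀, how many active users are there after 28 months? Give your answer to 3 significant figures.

A = (20700000 − 1450000)/1450000 = 13.27586
P(28) = 20700000 / (1 + 13.27586·e^(−0.164·28)) = 20700000 / (1 + 13.27586·0.010133)
= 20700000 / 1.13452 ≈ 18245623.52

≈ 18,200,000 active users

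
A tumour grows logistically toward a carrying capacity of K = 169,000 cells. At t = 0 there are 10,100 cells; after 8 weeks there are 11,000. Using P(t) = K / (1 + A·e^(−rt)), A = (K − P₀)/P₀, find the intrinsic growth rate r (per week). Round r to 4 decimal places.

r ≈ 0.0114 per week

A = (169000 − 10100)/10100 = 15.73267
11000 = 169000/(1 + 15.73267·e^(−r·8)) → e^(−8r) = (15.36364 − 1)/15.73267 = 0.912981
r = −ln(0.912981)/8 = 0.09104/8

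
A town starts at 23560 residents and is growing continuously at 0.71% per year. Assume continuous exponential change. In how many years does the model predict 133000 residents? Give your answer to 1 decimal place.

133000 = 23560 · e^(0.0071·t)
t = ln(133000/23560) / 0.0071 = ln(5.64516) / 0.0071 = 1.7308 / 0.0071

t ≈ 243.8 years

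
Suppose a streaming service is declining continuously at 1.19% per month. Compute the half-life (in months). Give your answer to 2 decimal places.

half-life ≈ 58.25 months

half-life = ln(2) / |r| = 0.69315 / 0.0119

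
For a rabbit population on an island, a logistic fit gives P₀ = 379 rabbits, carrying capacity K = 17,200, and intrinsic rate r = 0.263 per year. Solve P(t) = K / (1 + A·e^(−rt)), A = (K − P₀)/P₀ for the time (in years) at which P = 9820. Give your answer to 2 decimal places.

t ≈ 15.51 years

A = (17200 − 379)/379 = 44.38259
9820 = 17200/(1 + 44.38259·e^(−0.263t)) → 1 + 44.38259·e^(−0.263t) = 1.75153
e^(−0.263t) = 0.016933 → t = ln(59.0565)/0.263 = 4.07849/0.263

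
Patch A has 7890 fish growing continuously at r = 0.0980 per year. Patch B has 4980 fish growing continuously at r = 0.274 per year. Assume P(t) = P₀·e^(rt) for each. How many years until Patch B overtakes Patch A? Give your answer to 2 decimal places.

t ≈ 2.61 years

7890·e^(0.098t) = 4980·e^(0.274t)
7890/4980 = e^((0.274 − 0.098)t) → ln(1.58434) = 0.176·t
t = 0.46017 / 0.176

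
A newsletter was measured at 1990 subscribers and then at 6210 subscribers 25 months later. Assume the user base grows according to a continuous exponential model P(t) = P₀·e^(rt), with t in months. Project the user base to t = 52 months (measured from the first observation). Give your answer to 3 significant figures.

r = ln(6210/1990) / 25 ≈ 0.045521 per month
P(52) = 1990 · e^(0.045521·52) = 1990 · 10.66636 ≈ 21226.05

≈ 21,200 subscribers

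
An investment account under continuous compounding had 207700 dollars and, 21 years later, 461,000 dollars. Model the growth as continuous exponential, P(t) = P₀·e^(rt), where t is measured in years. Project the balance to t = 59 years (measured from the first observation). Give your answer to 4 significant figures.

≈ 1,951,000 dollars

r = ln(461000/207700) / 21 ≈ 0.037967 per year
P(59) = 207700 · e^(0.037967·59) = 207700 · 9.39373 ≈ 1951078.1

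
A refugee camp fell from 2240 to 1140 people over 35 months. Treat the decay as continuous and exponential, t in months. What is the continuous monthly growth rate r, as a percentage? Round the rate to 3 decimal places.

r ≈ -1.930% per month

1140 = 2240 · e^(r·35)
e^(35r) = 1140/2240 = 0.50893
r = ln(0.50893) / 35 = -0.67545 / 35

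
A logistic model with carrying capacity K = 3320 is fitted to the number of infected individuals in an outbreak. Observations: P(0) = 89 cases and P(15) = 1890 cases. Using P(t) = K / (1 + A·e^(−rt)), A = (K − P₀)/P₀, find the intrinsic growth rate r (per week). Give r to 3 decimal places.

r ≈ 0.258 per week

A = (3320 − 89)/89 = 36.30337
1890 = 3320/(1 + 36.30337·e^(−r·15)) → e^(−15r) = (1.75661 − 1)/36.30337 = 0.020841
r = −ln(0.020841)/15 = 3.87081/15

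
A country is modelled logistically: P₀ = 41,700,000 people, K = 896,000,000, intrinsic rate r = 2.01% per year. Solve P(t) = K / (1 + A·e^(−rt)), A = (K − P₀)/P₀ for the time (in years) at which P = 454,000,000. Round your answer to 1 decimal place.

t ≈ 151.6 years

A = (896000000 − 41700000)/41700000 = 20.48681
454000000 = 896000000/(1 + 20.48681·e^(−0.0201t)) → 1 + 20.48681·e^(−0.0201t) = 1.97357
e^(−0.0201t) = 0.047522 → t = ln(21.04301)/0.0201 = 3.04657/0.0201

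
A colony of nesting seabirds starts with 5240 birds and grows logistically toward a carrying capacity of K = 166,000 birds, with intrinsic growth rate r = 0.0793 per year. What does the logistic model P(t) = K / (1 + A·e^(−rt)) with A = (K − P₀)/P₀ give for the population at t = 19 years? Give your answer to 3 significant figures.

≈ 21,300 birds

A = (166000 − 5240)/5240 = 30.67939
P(19) = 166000 / (1 + 30.67939·e^(−0.0793·19)) = 166000 / (1 + 30.67939·0.22164)
= 166000 / 7.79979 ≈ 21282.64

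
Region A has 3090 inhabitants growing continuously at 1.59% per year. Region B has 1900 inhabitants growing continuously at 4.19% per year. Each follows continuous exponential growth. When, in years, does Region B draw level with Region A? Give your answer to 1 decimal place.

3090·e^(0.0159t) = 1900·e^(0.0419t)
3090/1900 = e^((0.0419 − 0.0159)t) → ln(1.62632) = 0.026·t
t = 0.48632 / 0.026

t ≈ 18.7 years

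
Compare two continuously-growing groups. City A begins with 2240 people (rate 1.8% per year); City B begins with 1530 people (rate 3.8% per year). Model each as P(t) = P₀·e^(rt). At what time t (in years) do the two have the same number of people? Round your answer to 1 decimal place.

2240·e^(0.018t) = 1530·e^(0.038t)
2240/1530 = e^((0.038 − 0.018)t) → ln(1.46405) = 0.02·t
t = 0.38121 / 0.02

t ≈ 19.1 years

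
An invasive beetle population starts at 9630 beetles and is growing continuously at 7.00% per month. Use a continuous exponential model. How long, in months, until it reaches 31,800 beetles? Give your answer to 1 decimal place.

31800 = 9630 · e^(0.07·t)
t = ln(31800/9630) / 0.07 = ln(3.30218) / 0.07 = 1.19458 / 0.07

t ≈ 17.1 months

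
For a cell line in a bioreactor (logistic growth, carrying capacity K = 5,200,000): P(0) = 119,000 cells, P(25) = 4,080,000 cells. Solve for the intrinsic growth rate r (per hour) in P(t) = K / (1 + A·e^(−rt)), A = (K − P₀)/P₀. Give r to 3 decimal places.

A = (5200000 − 119000)/119000 = 42.69748
4080000 = 5200000/(1 + 42.69748·e^(−r·25)) → e^(−25r) = (1.27451 − 1)/42.69748 = 0.006429
r = −ln(0.006429)/25 = 5.04691/25

r ≈ 0.202 per hour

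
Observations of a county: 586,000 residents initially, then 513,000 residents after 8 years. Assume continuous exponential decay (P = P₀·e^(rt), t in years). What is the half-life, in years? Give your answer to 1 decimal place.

half-life ≈ 41.7 years

r = ln(513000/586000) / 8 = ln(0.87543) / 8 ≈ -0.01663 per year
half-life = ln 2 / |r| = 0.69315 / 0.01663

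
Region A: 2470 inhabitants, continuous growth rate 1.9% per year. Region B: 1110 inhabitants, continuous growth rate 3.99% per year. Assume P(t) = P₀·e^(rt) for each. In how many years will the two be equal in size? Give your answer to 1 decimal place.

2470·e^(0.019t) = 1110·e^(0.0399t)
2470/1110 = e^((0.0399 − 0.019)t) → ln(2.22523) = 0.0209·t
t = 0.79986 / 0.0209

t ≈ 38.3 years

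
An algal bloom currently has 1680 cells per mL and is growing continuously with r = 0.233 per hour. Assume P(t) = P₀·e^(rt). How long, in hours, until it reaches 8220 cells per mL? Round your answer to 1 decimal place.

t ≈ 6.8 hours

8220 = 1680 · e^(0.233·t)
t = ln(8220/1680) / 0.233 = ln(4.89286) / 0.233 = 1.58778 / 0.233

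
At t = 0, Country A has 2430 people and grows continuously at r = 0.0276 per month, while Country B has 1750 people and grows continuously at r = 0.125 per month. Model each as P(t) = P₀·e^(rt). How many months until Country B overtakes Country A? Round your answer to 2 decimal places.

2430·e^(0.0276t) = 1750·e^(0.125t)
2430/1750 = e^((0.125 − 0.0276)t) → ln(1.38857) = 0.0974·t
t = 0.32828 / 0.0974

t ≈ 3.37 months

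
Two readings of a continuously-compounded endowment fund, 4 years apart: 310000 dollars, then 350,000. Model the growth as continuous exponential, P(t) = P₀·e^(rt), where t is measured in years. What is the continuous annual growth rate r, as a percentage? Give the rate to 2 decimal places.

350000 = 310000 · e^(r·4)
e^(4r) = 350000/310000 = 1.12903
r = ln(1.12903) / 4 = 0.12136 / 4

r ≈ 3.03% per year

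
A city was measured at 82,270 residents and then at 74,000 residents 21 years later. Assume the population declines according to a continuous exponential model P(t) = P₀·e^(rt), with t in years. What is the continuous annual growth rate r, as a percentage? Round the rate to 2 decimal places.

r ≈ -0.50% per year

74000 = 82270 · e^(r·21)
e^(21r) = 74000/82270 = 0.89948
r = ln(0.89948) / 21 = -0.10594 / 21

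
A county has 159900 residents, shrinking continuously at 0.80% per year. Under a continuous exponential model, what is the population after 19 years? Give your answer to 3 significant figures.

P(19) = 159900 · e^(-0.008·19) = 159900 · e^(-0.152)
= 159900 · 0.85899 ≈ 137352.23

≈ 137,000 residents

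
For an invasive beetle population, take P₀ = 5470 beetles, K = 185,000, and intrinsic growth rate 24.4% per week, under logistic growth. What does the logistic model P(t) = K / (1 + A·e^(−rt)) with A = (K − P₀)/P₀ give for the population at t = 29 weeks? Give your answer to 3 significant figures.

≈ 180,000 beetles

A = (185000 − 5470)/5470 = 32.82084
P(29) = 185000 / (1 + 32.82084·e^(−0.244·29)) = 185000 / (1 + 32.82084·0.000845)
= 185000 / 1.02774 ≈ 180006.89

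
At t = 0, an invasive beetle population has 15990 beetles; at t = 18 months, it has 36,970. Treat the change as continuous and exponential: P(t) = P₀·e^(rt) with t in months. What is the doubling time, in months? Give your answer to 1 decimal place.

r = ln(36970/15990) / 18 = ln(2.31207) / 18 ≈ 0.046564 per month
doubling time = ln 2 / |r| = 0.69315 / 0.046564

doubling time ≈ 14.9 months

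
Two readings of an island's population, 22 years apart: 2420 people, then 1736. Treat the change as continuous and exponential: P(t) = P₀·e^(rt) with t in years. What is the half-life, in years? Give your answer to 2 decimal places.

r = ln(1736/2420) / 22 = ln(0.71736) / 22 ≈ -0.015099 per year
half-life = ln 2 / |r| = 0.69315 / 0.015099

half-life ≈ 45.91 years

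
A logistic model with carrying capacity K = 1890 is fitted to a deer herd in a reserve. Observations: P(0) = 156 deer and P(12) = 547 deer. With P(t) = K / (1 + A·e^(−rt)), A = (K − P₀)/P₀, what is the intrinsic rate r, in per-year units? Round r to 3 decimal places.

A = (1890 − 156)/156 = 11.11538
547 = 1890/(1 + 11.11538·e^(−r·12)) → e^(−12r) = (3.45521 − 1)/11.11538 = 0.220884
r = −ln(0.220884)/12 = 1.51012/12

r ≈ 0.126 per year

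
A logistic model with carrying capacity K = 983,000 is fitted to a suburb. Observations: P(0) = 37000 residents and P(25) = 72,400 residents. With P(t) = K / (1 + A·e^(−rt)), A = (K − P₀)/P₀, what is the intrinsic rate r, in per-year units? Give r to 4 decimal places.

r ≈ 0.0284 per year

A = (983000 − 37000)/37000 = 25.56757
72400 = 983000/(1 + 25.56757·e^(−r·25)) → e^(−25r) = (13.57735 − 1)/25.56757 = 0.491926
r = −ln(0.491926)/25 = 0.70943/25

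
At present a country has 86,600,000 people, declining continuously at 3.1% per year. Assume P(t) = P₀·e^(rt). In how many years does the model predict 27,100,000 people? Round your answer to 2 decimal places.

27100000 = 86600000 · e^(-0.031·t)
t = ln(27100000/86600000) / -0.031 = ln(0.31293) / -0.031 = -1.16177 / -0.031

t ≈ 37.48 years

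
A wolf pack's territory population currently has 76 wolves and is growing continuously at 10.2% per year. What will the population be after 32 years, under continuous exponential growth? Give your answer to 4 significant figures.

≈ 1,988 wolves

P(32) = 76 · e^(0.102·32) = 76 · e^(3.264)
= 76 · 26.15394 ≈ 1987.7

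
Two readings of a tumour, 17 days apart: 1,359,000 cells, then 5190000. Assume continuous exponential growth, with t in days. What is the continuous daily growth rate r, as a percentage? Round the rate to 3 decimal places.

5190000 = 1359000 · e^(r·17)
e^(17r) = 5190000/1359000 = 3.81898
r = ln(3.81898) / 17 = 1.33998 / 17

r ≈ 7.882% per day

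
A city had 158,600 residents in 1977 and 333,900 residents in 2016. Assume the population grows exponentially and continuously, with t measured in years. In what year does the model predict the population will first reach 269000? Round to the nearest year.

r = ln(333900/158600) / 39 = 0.74446/39 ≈ 0.019089 per year
t = ln(269000/158600) / r = 0.52833/0.019089 ≈ 27.68 years after 1977

year 2005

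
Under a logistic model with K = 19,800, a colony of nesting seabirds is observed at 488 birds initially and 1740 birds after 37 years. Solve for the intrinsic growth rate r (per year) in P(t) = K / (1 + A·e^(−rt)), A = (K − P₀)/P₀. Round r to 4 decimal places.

r ≈ 0.0362 per year

A = (19800 − 488)/488 = 39.57377
1740 = 19800/(1 + 39.57377·e^(−r·37)) → e^(−37r) = (11.37931 − 1)/39.57377 = 0.262278
r = −ln(0.262278)/37 = 1.33835/37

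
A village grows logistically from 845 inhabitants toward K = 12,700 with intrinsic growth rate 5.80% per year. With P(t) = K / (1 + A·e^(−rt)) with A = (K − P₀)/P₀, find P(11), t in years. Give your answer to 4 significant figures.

≈ 1,510 inhabitants

A = (12700 − 845)/845 = 14.02959
P(11) = 12700 / (1 + 14.02959·e^(−0.058·11)) = 12700 / (1 + 14.02959·0.528348)
= 12700 / 8.4125 ≈ 1509.66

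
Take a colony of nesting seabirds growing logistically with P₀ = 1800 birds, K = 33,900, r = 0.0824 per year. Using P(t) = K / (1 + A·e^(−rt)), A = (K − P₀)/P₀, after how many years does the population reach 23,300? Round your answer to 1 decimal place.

A = (33900 − 1800)/1800 = 17.83333
23300 = 33900/(1 + 17.83333·e^(−0.0824t)) → 1 + 17.83333·e^(−0.0824t) = 1.45494
e^(−0.0824t) = 0.02551 → t = ln(39.19969)/0.0824 = 3.66867/0.0824

t ≈ 44.5 years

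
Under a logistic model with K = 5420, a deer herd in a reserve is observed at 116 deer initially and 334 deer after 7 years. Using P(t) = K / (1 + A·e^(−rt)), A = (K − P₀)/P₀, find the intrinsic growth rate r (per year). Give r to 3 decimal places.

r ≈ 0.157 per year

A = (5420 − 116)/116 = 45.72414
334 = 5420/(1 + 45.72414·e^(−r·7)) → e^(−7r) = (16.22754 − 1)/45.72414 = 0.333031
r = −ln(0.333031)/7 = 1.09952/7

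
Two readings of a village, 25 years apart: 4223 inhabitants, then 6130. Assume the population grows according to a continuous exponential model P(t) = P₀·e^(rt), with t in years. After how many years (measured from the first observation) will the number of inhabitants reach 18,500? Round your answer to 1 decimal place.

r = ln(6130/4223) / 25 ≈ 0.014906 per year
t = ln(18500/4223) / r = 1.47722 / 0.014906 ≈ 99.103

t ≈ 99.1 years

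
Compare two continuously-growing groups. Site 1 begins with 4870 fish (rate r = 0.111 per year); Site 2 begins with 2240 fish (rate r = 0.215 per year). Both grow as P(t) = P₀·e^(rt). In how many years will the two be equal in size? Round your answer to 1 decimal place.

t ≈ 7.5 years

4870·e^(0.111t) = 2240·e^(0.215t)
4870/2240 = e^((0.215 − 0.111)t) → ln(2.17411) = 0.104·t
t = 0.77662 / 0.104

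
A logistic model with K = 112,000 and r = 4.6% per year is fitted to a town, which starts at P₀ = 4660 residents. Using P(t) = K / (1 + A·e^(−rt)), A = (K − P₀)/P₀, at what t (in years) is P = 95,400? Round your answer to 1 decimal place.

A = (112000 − 4660)/4660 = 23.03433
95400 = 112000/(1 + 23.03433·e^(−0.046t)) → 1 + 23.03433·e^(−0.046t) = 1.174
e^(−0.046t) = 0.007554 → t = ln(132.37804)/0.046 = 4.88566/0.046

t ≈ 106.2 years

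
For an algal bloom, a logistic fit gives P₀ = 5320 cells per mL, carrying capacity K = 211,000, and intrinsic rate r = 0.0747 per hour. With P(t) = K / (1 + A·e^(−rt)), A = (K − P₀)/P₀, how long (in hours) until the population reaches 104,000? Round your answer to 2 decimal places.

A = (211000 − 5320)/5320 = 38.66165
104000 = 211000/(1 + 38.66165·e^(−0.0747t)) → 1 + 38.66165·e^(−0.0747t) = 2.02885
e^(−0.0747t) = 0.026612 → t = ln(37.57768)/0.0747 = 3.62641/0.0747

t ≈ 48.55 hours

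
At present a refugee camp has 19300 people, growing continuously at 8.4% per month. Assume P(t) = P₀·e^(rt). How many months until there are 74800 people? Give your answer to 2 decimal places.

t ≈ 16.13 months

74800 = 19300 · e^(0.084·t)
t = ln(74800/19300) / 0.084 = ln(3.87565) / 0.084 = 1.35471 / 0.084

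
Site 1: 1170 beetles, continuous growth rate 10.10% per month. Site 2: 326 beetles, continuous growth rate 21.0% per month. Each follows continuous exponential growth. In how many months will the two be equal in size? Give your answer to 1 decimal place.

t ≈ 11.7 months

1170·e^(0.101t) = 326·e^(0.21t)
1170/326 = e^((0.21 − 0.101)t) → ln(3.58896) = 0.109·t
t = 1.27786 / 0.109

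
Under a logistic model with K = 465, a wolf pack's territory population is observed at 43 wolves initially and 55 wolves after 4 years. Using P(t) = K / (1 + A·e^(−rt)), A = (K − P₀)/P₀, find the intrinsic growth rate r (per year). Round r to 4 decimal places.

A = (465 − 43)/43 = 9.81395
55 = 465/(1 + 9.81395·e^(−r·4)) → e^(−4r) = (8.45455 − 1)/9.81395 = 0.759586
r = −ln(0.759586)/4 = 0.27498/4

r ≈ 0.0687 per year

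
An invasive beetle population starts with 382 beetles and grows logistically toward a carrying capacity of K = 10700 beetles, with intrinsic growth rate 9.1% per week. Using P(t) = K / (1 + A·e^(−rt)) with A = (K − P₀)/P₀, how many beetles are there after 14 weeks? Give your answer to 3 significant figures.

A = (10700 − 382)/382 = 27.01047
P(14) = 10700 / (1 + 27.01047·e^(−0.091·14)) = 10700 / (1 + 27.01047·0.279711)
= 10700 / 8.55511 ≈ 1250.71

≈ 1,250 beetles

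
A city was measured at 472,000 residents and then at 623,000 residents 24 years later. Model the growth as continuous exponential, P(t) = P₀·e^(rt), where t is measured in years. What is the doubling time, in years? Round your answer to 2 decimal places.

doubling time ≈ 59.93 years

r = ln(623000/472000) / 24 = ln(1.31992) / 24 ≈ 0.011565 per year
doubling time = ln 2 / |r| = 0.69315 / 0.011565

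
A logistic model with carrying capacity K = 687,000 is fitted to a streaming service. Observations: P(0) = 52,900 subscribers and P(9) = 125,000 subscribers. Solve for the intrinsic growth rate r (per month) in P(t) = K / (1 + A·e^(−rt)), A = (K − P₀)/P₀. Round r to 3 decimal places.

r ≈ 0.109 per month

A = (687000 − 52900)/52900 = 11.98677
125000 = 687000/(1 + 11.98677·e^(−r·9)) → e^(−9r) = (5.496 − 1)/11.98677 = 0.37508
r = −ln(0.37508)/9 = 0.98062/9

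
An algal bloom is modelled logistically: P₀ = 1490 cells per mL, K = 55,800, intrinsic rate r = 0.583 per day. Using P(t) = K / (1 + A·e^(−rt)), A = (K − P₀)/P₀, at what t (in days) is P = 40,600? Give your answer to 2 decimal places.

A = (55800 − 1490)/1490 = 36.44966
40600 = 55800/(1 + 36.44966·e^(−0.583t)) → 1 + 36.44966·e^(−0.583t) = 1.37438
e^(−0.583t) = 0.010271 → t = ln(97.35897)/0.583 = 4.5784/0.583

t ≈ 7.85 days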